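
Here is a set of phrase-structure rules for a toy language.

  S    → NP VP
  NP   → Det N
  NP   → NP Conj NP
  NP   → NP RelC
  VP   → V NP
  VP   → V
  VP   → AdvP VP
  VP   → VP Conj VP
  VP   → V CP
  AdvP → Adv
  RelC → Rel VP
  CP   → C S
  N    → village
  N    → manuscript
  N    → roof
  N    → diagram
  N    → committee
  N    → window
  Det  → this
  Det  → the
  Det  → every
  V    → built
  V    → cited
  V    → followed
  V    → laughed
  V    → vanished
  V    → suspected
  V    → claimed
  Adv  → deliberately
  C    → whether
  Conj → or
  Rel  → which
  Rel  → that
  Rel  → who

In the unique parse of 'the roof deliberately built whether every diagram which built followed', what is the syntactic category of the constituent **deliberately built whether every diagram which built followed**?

[S [NP [Det the] [N roof]] [VP [AdvP [Adv deliberately]] [VP [V built] [CP [C whether] [S [NP [NP [Det every] [N diagram]] [RelC [Rel which] [VP [V built]]]] [VP [V followed]]]]]]]
The span 'deliberately built whether every diagram which built followed' is the VP node built by VP → AdvP VP.

VP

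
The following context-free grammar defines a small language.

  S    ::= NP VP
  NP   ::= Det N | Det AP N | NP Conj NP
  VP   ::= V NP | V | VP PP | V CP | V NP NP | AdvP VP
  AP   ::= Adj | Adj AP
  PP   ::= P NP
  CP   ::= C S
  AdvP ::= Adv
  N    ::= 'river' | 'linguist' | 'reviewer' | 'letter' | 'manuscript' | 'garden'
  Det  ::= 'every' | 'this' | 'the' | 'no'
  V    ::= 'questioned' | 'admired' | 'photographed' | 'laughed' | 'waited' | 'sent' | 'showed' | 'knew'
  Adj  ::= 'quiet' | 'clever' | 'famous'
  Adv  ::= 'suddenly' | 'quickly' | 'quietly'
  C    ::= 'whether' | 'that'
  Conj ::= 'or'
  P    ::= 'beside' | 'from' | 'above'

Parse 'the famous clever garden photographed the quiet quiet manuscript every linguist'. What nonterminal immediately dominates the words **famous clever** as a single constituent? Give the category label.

S
  NP
    Det: the
    AP
      Adj: famous
      AP
        Adj: clever
    N: garden
  VP
    V: photographed
    NP
      Det: the
      AP
        Adj: quiet
        AP
          Adj: quiet
      N: manuscript
    NP
      Det: every
      N: linguist
The span 'famous clever' is the AP node built by AP → Adj AP.

AP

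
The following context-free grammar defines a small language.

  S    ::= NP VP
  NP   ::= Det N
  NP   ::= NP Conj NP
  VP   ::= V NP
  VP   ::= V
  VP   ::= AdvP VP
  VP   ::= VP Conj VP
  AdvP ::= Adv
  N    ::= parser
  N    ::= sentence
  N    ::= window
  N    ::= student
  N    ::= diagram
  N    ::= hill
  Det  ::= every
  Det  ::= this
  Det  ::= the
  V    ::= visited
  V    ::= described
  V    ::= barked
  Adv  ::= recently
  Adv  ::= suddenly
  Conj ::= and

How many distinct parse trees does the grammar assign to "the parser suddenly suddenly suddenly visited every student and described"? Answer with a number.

Two of the 4 distinct bracketings:
[S [NP [Det the] [N parser]] [VP [AdvP [Adv suddenly]] [VP [AdvP [Adv suddenly]] [VP [AdvP [Adv suddenly]] [VP [VP [V visited] [NP [Det every] [N student]]] [Conj and] [VP [V described]]]]]]]
[S [NP [Det the] [N parser]] [VP [AdvP [Adv suddenly]] [VP [AdvP [Adv suddenly]] [VP [VP [AdvP [Adv suddenly]] [VP [V visited] [NP [Det every] [N student]]]] [Conj and] [VP [V described]]]]]]
The trees differ in how a recursive rule is bracketed over the same span.

4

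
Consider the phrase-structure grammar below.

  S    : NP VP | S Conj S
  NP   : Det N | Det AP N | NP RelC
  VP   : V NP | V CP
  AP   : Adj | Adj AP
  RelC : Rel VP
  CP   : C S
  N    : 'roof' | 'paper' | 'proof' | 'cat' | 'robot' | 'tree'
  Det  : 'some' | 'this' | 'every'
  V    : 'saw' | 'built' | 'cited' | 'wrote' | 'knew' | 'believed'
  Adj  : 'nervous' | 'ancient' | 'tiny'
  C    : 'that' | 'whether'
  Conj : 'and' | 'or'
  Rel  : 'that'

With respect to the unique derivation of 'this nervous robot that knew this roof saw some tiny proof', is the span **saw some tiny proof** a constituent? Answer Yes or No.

Yes

[S [NP [NP [Det this] [AP [Adj nervous]] [N robot]] [RelC [Rel that] [VP [V knew] [NP [Det this] [N roof]]]]] [VP [V saw] [NP [Det some] [AP [Adj tiny]] [N proof]]]]
The words 'saw some tiny proof' are exhaustively dominated by a single VP node (built by VP → V NP), so they form a constituent.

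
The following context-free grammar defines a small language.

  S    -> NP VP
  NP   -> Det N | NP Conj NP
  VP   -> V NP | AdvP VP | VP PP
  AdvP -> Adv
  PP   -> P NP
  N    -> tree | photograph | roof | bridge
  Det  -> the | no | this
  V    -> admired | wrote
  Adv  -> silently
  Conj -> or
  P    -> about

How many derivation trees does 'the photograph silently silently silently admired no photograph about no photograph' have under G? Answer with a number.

Two of the 4 distinct bracketings:
[S [NP [Det the] [N photograph]] [VP [AdvP [Adv silently]] [VP [AdvP [Adv silently]] [VP [AdvP [Adv silently]] [VP [VP [V admired] [NP [Det no] [N photograph]]] [PP [P about] [NP [Det no] [N photograph]]]]]]]]
[S [NP [Det the] [N photograph]] [VP [AdvP [Adv silently]] [VP [AdvP [Adv silently]] [VP [VP [AdvP [Adv silently]] [VP [V admired] [NP [Det no] [N photograph]]]] [PP [P about] [NP [Det no] [N photograph]]]]]]]
The trees differ in how a recursive rule is bracketed over the same span.

4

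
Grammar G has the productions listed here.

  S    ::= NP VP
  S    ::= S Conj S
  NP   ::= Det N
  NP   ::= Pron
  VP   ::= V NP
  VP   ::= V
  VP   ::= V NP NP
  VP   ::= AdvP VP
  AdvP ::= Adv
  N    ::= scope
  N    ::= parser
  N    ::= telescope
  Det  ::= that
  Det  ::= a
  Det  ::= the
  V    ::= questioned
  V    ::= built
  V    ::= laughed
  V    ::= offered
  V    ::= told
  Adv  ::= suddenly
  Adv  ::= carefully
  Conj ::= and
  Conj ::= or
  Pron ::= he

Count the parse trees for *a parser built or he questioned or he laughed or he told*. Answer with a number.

Two of the 5 distinct bracketings:
[S [S [NP [Det a] [N parser]] [VP [V built]]] [Conj or] [S [S [NP [Pron he]] [VP [V questioned]]] [Conj or] [S [S [NP [Pron he]] [VP [V laughed]]] [Conj or] [S [NP [Pron he]] [VP [V told]]]]]]
[S [S [NP [Det a] [N parser]] [VP [V built]]] [Conj or] [S [S [S [NP [Pron he]] [VP [V questioned]]] [Conj or] [S [NP [Pron he]] [VP [V laughed]]]] [Conj or] [S [NP [Pron he]] [VP [V told]]]]]
The trees differ in how a recursive rule is bracketed over the same span.

5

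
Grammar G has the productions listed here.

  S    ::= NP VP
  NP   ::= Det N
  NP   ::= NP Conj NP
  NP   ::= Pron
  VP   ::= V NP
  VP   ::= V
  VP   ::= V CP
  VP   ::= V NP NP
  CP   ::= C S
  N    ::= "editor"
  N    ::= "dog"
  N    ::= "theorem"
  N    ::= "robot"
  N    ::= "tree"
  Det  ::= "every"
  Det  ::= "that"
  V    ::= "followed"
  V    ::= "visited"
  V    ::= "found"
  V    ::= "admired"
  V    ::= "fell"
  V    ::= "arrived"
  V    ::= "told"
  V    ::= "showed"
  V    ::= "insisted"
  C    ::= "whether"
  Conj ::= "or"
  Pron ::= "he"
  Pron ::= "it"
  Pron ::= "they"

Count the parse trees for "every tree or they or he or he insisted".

Two of the 5 distinct bracketings:
[S [NP [NP [Det every] [N tree]] [Conj or] [NP [NP [Pron they]] [Conj or] [NP [NP [Pron he]] [Conj or] [NP [Pron he]]]]] [VP [V insisted]]]
[S [NP [NP [Det every] [N tree]] [Conj or] [NP [NP [NP [Pron they]] [Conj or] [NP [Pron he]]] [Conj or] [NP [Pron he]]]] [VP [V insisted]]]
The trees differ in how a recursive rule is bracketed over the same span.

5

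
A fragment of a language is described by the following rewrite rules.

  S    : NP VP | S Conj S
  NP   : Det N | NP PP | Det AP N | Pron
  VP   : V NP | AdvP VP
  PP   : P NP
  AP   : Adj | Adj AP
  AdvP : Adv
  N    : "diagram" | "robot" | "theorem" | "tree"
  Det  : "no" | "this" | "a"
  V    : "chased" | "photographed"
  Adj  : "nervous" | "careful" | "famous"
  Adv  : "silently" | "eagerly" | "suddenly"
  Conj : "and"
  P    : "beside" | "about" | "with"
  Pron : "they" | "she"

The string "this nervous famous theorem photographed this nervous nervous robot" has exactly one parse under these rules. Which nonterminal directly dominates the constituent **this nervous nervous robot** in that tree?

S
  NP
    Det: this
    AP
      Adj: nervous
      AP
        Adj: famous
    N: theorem
  VP
    V: photographed
    NP
      Det: this
      AP
        Adj: nervous
        AP
          Adj: nervous
      N: robot
The span 'this nervous nervous robot' is the NP node built by NP → Det AP N.
Its mother is the VP built by VP → V NP.

VP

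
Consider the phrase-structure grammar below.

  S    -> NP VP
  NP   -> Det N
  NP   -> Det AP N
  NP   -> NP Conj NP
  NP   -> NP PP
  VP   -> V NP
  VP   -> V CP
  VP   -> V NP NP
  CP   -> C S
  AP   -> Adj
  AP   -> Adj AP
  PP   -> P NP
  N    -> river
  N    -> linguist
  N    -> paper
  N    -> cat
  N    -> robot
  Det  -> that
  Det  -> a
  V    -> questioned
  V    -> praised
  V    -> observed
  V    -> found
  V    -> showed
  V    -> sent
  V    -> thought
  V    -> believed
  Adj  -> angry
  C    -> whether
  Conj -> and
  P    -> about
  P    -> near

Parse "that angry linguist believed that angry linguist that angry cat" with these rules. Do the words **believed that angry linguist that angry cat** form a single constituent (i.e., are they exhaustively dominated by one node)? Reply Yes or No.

[S [NP [Det that] [AP [Adj angry]] [N linguist]] [VP [V believed] [NP [Det that] [AP [Adj angry]] [N linguist]] [NP [Det that] [AP [Adj angry]] [N cat]]]]
The words 'believed that angry linguist that angry cat' are exhaustively dominated by a single VP node (built by VP → V NP NP), so they form a constituent.

Yes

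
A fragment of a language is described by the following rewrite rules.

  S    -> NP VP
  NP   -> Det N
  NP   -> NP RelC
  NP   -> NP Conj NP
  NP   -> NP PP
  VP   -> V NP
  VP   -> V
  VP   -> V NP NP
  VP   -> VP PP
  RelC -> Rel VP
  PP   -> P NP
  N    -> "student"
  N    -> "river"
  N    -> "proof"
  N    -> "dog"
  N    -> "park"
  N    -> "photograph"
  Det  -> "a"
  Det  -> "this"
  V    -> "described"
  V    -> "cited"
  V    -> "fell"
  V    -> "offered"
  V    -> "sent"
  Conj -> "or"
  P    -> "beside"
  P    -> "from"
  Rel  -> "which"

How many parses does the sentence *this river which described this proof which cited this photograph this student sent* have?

Two of the 3 distinct bracketings:
[S [NP [NP [Det this] [N river]] [RelC [Rel which] [VP [V described] [NP [NP [Det this] [N proof]] [RelC [Rel which] [VP [V cited] [NP [Det this] [N photograph]] [NP [Det this] [N student]]]]]]]] [VP [V sent]]]
[S [NP [NP [Det this] [N river]] [RelC [Rel which] [VP [V described] [NP [NP [Det this] [N proof]] [RelC [Rel which] [VP [V cited] [NP [Det this] [N photograph]]]]] [NP [Det this] [N student]]]]] [VP [V sent]]]
The trees differ in how a recursive rule is bracketed over the same span.

3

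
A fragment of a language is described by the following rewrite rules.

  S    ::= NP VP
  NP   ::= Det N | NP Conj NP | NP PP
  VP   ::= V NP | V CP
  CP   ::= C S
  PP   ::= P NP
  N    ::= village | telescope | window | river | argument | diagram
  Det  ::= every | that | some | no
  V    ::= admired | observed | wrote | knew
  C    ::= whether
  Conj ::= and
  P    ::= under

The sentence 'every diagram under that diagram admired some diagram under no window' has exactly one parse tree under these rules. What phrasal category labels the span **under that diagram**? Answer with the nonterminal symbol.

[S [NP [NP [Det every] [N diagram]] [PP [P under] [NP [Det that] [N diagram]]]] [VP [V admired] [NP [NP [Det some] [N diagram]] [PP [P under] [NP [Det no] [N window]]]]]]
The span 'under that diagram' is the PP node built by PP → P NP.

PP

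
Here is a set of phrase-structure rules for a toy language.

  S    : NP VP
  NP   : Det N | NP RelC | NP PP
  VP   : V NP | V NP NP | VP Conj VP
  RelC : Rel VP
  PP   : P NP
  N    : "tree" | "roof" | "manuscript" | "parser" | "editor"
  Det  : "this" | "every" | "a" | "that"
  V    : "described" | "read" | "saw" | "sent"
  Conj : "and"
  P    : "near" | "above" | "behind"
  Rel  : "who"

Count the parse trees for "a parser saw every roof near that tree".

[S [NP [Det a] [N parser]] [VP [V saw] [NP [NP [Det every] [N roof]] [PP [P near] [NP [Det that] [N tree]]]]]]
No rule offers an alternative attachment or grouping for any span, so this is the only derivation.

1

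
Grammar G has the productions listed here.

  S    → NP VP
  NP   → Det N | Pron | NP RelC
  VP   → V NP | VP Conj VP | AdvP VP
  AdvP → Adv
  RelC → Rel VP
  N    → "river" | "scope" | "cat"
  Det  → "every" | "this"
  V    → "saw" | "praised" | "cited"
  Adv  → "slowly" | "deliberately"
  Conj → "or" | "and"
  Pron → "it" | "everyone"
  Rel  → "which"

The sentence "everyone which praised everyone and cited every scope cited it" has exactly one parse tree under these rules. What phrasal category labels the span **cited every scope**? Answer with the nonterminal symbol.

VP

S
  NP
    NP
      Pron: everyone
    RelC
      Rel: which
      VP
        VP
          V: praised
          NP
            Pron: everyone
        Conj: and
        VP
          V: cited
          NP
            Det: every
            N: scope
  VP
    V: cited
    NP
      Pron: it
The span 'cited every scope' is the VP node built by VP → V NP.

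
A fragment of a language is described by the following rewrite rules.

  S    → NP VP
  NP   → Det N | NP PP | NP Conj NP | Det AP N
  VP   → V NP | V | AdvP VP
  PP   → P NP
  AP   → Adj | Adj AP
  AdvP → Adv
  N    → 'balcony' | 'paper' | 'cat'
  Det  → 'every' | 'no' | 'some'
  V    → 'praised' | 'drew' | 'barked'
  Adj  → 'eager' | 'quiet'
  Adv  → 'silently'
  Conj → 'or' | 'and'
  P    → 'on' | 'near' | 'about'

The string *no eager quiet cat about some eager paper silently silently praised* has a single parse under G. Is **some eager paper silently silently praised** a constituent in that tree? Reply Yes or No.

No

[S [NP [NP [Det no] [AP [Adj eager] [AP [Adj quiet]]] [N cat]] [PP [P about] [NP [Det some] [AP [Adj eager]] [N paper]]]] [VP [AdvP [Adv silently]] [VP [AdvP [Adv silently]] [VP [V praised]]]]]
The smallest constituent containing 'some eager paper silently silently praised' is the S spanning 'no eager quiet cat about some eager paper silently silently praised'; no single node in the tree dominates exactly the given words.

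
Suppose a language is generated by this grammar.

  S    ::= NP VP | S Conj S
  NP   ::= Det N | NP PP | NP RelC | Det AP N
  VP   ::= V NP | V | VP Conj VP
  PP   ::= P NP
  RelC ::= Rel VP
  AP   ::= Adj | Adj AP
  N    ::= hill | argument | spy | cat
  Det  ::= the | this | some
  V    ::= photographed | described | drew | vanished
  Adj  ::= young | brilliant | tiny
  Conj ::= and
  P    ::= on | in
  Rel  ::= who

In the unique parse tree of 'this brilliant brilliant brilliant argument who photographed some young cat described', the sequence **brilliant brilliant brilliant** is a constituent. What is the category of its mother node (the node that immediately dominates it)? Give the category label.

S
  NP
    NP
      Det: this
      AP
        Adj: brilliant
        AP
          Adj: brilliant
          AP
            Adj: brilliant
      N: argument
    RelC
      Rel: who
      VP
        V: photographed
        NP
          Det: some
          AP
            Adj: young
          N: cat
  VP
    V: described
The span 'brilliant brilliant brilliant' is the AP node built by AP → Adj AP.
Its mother is the NP built by NP → Det AP N.

NP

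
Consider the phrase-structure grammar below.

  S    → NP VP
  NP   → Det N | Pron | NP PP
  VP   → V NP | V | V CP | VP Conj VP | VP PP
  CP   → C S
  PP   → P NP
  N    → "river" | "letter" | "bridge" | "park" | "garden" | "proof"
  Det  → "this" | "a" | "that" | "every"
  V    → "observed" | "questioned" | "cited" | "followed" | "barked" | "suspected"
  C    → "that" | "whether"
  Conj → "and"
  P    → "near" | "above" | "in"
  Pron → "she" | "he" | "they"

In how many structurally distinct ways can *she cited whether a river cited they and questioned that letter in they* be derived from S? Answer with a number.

7

Two of the 7 distinct bracketings:
[S [NP [Pron she]] [VP [V cited] [CP [C whether] [S [NP [Det a] [N river]] [VP [VP [V cited] [NP [Pron they]]] [Conj and] [VP [V questioned] [NP [NP [Det that] [N letter]] [PP [P in] [NP [Pron they]]]]]]]]]]
[S [NP [Pron she]] [VP [V cited] [CP [C whether] [S [NP [Det a] [N river]] [VP [VP [V cited] [NP [Pron they]]] [Conj and] [VP [VP [V questioned] [NP [Det that] [N letter]]] [PP [P in] [NP [Pron they]]]]]]]]]
The difference turns on whether NP → NP PP is used at the relevant span, versus an alternative expansion of NP.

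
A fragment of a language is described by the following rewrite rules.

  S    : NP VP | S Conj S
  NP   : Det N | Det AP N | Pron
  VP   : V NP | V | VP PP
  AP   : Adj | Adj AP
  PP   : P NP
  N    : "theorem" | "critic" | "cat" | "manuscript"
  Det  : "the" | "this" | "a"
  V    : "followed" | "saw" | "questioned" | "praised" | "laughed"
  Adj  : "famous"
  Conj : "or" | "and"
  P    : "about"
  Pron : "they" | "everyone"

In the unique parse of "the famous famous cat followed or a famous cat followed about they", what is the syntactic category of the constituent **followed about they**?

[S [S [NP [Det the] [AP [Adj famous] [AP [Adj famous]]] [N cat]] [VP [V followed]]] [Conj or] [S [NP [Det a] [AP [Adj famous]] [N cat]] [VP [VP [V followed]] [PP [P about] [NP [Pron they]]]]]]
The span 'followed about they' is the VP node built by VP → VP PP.

VP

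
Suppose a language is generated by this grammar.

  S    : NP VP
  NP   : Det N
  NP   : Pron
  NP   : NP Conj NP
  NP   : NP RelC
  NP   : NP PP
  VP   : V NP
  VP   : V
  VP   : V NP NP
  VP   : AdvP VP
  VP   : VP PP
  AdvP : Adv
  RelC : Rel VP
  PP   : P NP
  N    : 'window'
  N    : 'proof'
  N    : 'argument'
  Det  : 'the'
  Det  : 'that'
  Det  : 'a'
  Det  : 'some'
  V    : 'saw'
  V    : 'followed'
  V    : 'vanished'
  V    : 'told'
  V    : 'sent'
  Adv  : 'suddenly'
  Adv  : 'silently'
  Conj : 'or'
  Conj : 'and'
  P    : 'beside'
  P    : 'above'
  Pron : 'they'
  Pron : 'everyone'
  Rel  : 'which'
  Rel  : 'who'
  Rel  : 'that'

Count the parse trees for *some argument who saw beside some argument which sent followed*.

Two of the 4 distinct bracketings:
[S [NP [NP [Det some] [N argument]] [RelC [Rel who] [VP [VP [V saw]] [PP [P beside] [NP [NP [Det some] [N argument]] [RelC [Rel which] [VP [V sent]]]]]]]] [VP [V followed]]]
[S [NP [NP [NP [Det some] [N argument]] [RelC [Rel who] [VP [VP [V saw]] [PP [P beside] [NP [Det some] [N argument]]]]]] [RelC [Rel which] [VP [V sent]]]] [VP [V followed]]]
The trees differ in how a recursive rule is bracketed over the same span.

4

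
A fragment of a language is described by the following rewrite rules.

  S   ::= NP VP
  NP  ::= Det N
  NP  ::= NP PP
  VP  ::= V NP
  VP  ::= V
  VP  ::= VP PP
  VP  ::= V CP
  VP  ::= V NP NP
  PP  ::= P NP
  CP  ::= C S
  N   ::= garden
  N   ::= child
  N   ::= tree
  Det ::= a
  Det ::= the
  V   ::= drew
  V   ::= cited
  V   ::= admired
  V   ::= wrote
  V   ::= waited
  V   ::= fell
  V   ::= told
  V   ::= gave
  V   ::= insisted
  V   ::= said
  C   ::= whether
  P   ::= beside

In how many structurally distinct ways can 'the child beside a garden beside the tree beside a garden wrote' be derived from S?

5

Two of the 5 distinct bracketings:
[S [NP [NP [Det the] [N child]] [PP [P beside] [NP [NP [Det a] [N garden]] [PP [P beside] [NP [NP [Det the] [N tree]] [PP [P beside] [NP [Det a] [N garden]]]]]]]] [VP [V wrote]]]
[S [NP [NP [Det the] [N child]] [PP [P beside] [NP [NP [NP [Det a] [N garden]] [PP [P beside] [NP [Det the] [N tree]]]] [PP [P beside] [NP [Det a] [N garden]]]]]] [VP [V wrote]]]
The trees differ in how a recursive rule is bracketed over the same span.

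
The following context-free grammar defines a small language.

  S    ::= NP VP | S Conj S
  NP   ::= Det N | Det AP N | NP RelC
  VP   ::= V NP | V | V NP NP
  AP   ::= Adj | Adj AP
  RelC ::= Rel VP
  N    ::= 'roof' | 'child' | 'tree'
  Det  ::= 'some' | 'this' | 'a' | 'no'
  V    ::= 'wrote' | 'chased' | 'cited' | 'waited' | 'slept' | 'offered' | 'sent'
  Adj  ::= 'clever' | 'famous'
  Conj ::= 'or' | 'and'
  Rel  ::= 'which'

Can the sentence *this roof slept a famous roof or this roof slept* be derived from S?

Grammatical

S
  S
    NP
      Det: this
      N: roof
    VP
      V: slept
      NP
        Det: a
        AP
          Adj: famous
        N: roof
  Conj: or
  S
    NP
      Det: this
      N: roof
    VP
      V: slept
The bracketing above is licensed at every node by one of the given productions, with S at the root.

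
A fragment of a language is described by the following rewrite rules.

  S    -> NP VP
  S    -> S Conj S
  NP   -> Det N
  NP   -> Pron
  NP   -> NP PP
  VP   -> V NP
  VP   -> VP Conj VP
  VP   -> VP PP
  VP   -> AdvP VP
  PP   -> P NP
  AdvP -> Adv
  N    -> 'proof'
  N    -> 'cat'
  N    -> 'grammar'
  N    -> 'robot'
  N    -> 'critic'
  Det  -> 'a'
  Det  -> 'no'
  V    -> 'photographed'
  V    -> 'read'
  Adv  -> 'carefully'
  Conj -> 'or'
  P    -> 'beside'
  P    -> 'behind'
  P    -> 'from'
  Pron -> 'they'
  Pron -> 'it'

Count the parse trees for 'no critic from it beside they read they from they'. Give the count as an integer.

4

Two of the 4 distinct bracketings:
[S [NP [NP [Det no] [N critic]] [PP [P from] [NP [NP [Pron it]] [PP [P beside] [NP [Pron they]]]]]] [VP [V read] [NP [NP [Pron they]] [PP [P from] [NP [Pron they]]]]]]
[S [NP [NP [Det no] [N critic]] [PP [P from] [NP [NP [Pron it]] [PP [P beside] [NP [Pron they]]]]]] [VP [VP [V read] [NP [Pron they]]] [PP [P from] [NP [Pron they]]]]]
The difference turns on whether VP → VP PP is used at the relevant span, versus an alternative expansion of VP.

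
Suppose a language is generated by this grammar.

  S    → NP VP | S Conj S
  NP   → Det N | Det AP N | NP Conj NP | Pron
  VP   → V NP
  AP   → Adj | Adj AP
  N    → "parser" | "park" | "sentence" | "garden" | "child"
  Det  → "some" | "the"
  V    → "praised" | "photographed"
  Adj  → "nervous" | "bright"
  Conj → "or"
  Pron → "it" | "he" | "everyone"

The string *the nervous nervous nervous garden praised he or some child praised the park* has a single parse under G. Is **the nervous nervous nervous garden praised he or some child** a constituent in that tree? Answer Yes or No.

[S [S [NP [Det the] [AP [Adj nervous] [AP [Adj nervous] [AP [Adj nervous]]]] [N garden]] [VP [V praised] [NP [Pron he]]]] [Conj or] [S [NP [Det some] [N child]] [VP [V praised] [NP [Det the] [N park]]]]]
The smallest constituent containing 'the nervous nervous nervous garden praised he or some child' is the S spanning 'the nervous nervous nervous garden praised he or some child praised the park'; no single node in the tree dominates exactly the given words.

No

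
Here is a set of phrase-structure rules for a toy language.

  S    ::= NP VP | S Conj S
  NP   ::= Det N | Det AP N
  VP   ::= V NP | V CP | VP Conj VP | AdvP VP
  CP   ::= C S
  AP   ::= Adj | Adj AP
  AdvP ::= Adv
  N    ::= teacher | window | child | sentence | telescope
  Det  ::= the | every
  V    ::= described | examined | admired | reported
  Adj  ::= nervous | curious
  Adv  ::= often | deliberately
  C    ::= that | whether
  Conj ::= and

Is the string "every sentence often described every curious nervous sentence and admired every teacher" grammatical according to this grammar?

S
  NP
    Det: every
    N: sentence
  VP
    VP
      AdvP
        Adv: often
      VP
        V: described
        NP
          Det: every
          AP
            Adj: curious
            AP
              Adj: nervous
          N: sentence
    Conj: and
    VP
      V: admired
      NP
        Det: every
        N: teacher
The bracketing above is licensed at every node by one of the given productions, with S at the root.

Grammatical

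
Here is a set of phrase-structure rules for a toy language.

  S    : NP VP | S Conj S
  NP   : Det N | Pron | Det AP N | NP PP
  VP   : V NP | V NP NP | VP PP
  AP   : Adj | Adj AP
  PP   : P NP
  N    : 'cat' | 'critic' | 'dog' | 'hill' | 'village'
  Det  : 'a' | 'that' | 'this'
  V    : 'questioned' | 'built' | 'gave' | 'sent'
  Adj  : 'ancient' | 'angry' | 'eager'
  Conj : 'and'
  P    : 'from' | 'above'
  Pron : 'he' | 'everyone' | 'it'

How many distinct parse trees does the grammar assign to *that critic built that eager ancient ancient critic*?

[S [NP [Det that] [N critic]] [VP [V built] [NP [Det that] [AP [Adj eager] [AP [Adj ancient] [AP [Adj ancient]]]] [N critic]]]]
No rule offers an alternative attachment or grouping for any span, so this is the only derivation.

1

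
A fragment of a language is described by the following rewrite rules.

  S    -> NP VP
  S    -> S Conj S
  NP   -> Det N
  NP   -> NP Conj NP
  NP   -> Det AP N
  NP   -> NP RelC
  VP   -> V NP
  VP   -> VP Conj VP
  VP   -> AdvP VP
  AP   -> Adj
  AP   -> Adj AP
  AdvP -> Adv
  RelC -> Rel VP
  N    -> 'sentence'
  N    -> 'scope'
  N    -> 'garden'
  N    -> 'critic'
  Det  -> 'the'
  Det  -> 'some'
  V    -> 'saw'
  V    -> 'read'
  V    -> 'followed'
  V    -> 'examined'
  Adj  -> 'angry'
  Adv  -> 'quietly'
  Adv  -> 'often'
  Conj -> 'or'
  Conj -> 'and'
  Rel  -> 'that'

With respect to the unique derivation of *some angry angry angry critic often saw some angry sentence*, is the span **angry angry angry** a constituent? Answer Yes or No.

Yes

[S [NP [Det some] [AP [Adj angry] [AP [Adj angry] [AP [Adj angry]]]] [N critic]] [VP [AdvP [Adv often]] [VP [V saw] [NP [Det some] [AP [Adj angry]] [N sentence]]]]]
The words 'angry angry angry' are exhaustively dominated by a single AP node (built by AP → Adj AP), so they form a constituent.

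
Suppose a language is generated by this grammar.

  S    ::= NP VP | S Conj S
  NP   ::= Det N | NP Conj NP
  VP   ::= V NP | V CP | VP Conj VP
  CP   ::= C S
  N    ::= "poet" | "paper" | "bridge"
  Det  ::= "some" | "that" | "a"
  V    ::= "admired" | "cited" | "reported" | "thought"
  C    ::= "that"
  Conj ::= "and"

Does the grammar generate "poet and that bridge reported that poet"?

For S → NP VP, no prefix of the string parses as an NP. The alternative S rule S → S Conj S likewise has no satisfying split.

Ungrammatical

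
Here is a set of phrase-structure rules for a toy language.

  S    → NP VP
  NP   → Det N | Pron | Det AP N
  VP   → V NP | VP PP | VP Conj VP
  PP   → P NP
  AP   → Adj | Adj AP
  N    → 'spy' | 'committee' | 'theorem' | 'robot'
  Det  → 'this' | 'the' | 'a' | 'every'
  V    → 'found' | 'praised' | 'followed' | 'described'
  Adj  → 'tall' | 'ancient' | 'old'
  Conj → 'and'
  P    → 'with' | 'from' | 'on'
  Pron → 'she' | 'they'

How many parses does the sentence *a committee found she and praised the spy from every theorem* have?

2

The two bracketings:
[S [NP [Det a] [N committee]] [VP [VP [VP [V found] [NP [Pron she]]] [Conj and] [VP [V praised] [NP [Det the] [N spy]]]] [PP [P from] [NP [Det every] [N theorem]]]]]
[S [NP [Det a] [N committee]] [VP [VP [V found] [NP [Pron she]]] [Conj and] [VP [VP [V praised] [NP [Det the] [N spy]]] [PP [P from] [NP [Det every] [N theorem]]]]]]
The trees differ in how a recursive rule is bracketed over the same span.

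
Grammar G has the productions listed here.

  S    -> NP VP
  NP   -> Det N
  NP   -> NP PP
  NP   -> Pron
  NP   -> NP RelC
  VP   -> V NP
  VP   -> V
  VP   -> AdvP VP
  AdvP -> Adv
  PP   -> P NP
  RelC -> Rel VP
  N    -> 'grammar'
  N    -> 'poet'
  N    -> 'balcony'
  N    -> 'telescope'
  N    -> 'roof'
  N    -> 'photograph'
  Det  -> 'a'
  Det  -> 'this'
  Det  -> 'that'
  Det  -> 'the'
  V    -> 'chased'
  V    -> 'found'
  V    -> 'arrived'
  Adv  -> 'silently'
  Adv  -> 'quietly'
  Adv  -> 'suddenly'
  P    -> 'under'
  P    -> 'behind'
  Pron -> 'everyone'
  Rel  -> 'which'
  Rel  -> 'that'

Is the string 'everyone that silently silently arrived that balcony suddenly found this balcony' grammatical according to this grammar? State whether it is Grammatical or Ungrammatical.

[S [NP [NP [Pron everyone]] [RelC [Rel that] [VP [AdvP [Adv silently]] [VP [AdvP [Adv silently]] [VP [V arrived] [NP [Det that] [N balcony]]]]]]] [VP [AdvP [Adv suddenly]] [VP [V found] [NP [Det this] [N balcony]]]]]
Every word is introduced by a lexical rule and the phrasal rules combine the resulting categories into a single S.

Grammatical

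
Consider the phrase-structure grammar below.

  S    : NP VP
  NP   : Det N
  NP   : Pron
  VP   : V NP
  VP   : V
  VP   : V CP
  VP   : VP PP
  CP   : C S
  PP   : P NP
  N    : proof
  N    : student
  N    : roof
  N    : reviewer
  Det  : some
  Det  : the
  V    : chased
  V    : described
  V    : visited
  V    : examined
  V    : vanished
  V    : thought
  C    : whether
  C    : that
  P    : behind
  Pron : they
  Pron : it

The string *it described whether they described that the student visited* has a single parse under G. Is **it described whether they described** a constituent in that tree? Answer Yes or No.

No

[S [NP [Pron it]] [VP [V described] [CP [C whether] [S [NP [Pron they]] [VP [V described] [CP [C that] [S [NP [Det the] [N student]] [VP [V visited]]]]]]]]]
The smallest constituent containing 'it described whether they described' is the S spanning 'it described whether they described that the student visited'; no single node in the tree dominates exactly the given words.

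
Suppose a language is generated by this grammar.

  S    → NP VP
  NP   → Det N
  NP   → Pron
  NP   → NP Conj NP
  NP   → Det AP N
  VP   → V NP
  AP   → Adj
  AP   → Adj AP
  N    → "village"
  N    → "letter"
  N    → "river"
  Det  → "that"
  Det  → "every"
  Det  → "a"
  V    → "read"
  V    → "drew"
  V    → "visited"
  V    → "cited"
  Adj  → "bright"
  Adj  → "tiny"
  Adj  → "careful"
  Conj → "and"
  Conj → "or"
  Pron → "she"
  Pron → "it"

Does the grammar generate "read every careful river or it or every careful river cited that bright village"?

For S → NP VP, no prefix of the string parses as an NP.

Ungrammatical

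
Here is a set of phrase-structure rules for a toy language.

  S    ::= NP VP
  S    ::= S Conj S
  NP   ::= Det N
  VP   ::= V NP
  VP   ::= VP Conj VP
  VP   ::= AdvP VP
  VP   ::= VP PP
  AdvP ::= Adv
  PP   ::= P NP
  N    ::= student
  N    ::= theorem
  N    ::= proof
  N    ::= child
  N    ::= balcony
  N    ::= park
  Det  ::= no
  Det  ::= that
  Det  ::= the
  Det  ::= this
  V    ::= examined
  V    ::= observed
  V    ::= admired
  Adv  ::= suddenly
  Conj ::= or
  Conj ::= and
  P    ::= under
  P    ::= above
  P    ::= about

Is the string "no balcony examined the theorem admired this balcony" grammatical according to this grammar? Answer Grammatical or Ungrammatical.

For S → NP VP, the only prefix that parses as NP is 'no balcony', but the remainder 'examined the theorem admired this balcony' is not a VP under these rules. The alternative S rule S → S Conj S likewise has no satisfying split.

Ungrammatical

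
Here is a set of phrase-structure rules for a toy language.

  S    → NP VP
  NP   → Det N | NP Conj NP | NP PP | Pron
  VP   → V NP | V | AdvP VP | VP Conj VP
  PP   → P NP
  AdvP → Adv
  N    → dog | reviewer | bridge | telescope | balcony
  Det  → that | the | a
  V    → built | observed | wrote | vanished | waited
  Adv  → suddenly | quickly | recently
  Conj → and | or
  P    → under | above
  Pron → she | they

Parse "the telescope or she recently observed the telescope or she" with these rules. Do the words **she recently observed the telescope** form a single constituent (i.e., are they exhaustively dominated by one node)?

No

[S [NP [NP [Det the] [N telescope]] [Conj or] [NP [Pron she]]] [VP [AdvP [Adv recently]] [VP [V observed] [NP [NP [Det the] [N telescope]] [Conj or] [NP [Pron she]]]]]]
The smallest constituent containing 'she recently observed the telescope' is the S spanning 'the telescope or she recently observed the telescope or she'; no single node in the tree dominates exactly the given words.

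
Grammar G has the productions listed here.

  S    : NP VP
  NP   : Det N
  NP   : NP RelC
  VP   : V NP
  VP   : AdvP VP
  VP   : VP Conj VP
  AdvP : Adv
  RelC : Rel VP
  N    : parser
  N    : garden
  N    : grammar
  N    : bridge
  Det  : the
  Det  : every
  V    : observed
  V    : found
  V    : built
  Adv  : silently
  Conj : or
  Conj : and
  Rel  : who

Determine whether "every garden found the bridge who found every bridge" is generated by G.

Grammatical

[S [NP [Det every] [N garden]] [VP [V found] [NP [NP [Det the] [N bridge]] [RelC [Rel who] [VP [V found] [NP [Det every] [N bridge]]]]]]]
The bracketing above is licensed at every node by one of the given productions, with S at the root.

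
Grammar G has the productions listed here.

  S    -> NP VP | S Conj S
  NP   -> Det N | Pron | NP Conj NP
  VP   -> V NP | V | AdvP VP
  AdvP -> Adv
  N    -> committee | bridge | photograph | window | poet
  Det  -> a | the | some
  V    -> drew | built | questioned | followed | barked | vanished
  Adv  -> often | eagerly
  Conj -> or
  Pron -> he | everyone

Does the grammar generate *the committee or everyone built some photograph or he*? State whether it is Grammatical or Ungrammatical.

[S [NP [NP [Det the] [N committee]] [Conj or] [NP [Pron everyone]]] [VP [V built] [NP [NP [Det some] [N photograph]] [Conj or] [NP [Pron he]]]]]
Every word is introduced by a lexical rule and the phrasal rules combine the resulting categories into a single S.

Grammatical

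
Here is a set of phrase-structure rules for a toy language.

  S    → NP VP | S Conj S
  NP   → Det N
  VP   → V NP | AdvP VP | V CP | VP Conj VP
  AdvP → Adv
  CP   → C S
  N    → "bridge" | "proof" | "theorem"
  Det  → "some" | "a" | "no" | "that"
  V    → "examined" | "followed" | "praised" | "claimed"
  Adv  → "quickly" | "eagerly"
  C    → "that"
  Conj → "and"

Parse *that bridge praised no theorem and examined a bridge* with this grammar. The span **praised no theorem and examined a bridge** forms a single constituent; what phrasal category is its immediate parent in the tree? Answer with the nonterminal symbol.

S
  NP
    Det: that
    N: bridge
  VP
    VP
      V: praised
      NP
        Det: no
        N: theorem
    Conj: and
    VP
      V: examined
      NP
        Det: a
        N: bridge
The span 'praised no theorem and examined a bridge' is the VP node built by VP → VP Conj VP.
Its mother is the S built by S → NP VP.

S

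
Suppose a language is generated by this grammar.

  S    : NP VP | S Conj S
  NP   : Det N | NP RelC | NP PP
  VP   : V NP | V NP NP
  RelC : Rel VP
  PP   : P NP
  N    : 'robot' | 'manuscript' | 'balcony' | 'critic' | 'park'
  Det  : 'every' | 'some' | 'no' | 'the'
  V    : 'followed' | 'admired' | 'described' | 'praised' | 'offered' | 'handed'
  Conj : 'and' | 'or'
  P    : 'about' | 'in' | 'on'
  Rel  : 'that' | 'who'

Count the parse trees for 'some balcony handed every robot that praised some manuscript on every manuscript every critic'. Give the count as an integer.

3

Two of the 3 distinct bracketings:
[S [NP [Det some] [N balcony]] [VP [V handed] [NP [NP [Det every] [N robot]] [RelC [Rel that] [VP [V praised] [NP [NP [Det some] [N manuscript]] [PP [P on] [NP [Det every] [N manuscript]]]] [NP [Det every] [N critic]]]]]]]
[S [NP [Det some] [N balcony]] [VP [V handed] [NP [NP [Det every] [N robot]] [RelC [Rel that] [VP [V praised] [NP [NP [Det some] [N manuscript]] [PP [P on] [NP [Det every] [N manuscript]]]]]]] [NP [Det every] [N critic]]]]
The trees differ in how a recursive rule is bracketed over the same span.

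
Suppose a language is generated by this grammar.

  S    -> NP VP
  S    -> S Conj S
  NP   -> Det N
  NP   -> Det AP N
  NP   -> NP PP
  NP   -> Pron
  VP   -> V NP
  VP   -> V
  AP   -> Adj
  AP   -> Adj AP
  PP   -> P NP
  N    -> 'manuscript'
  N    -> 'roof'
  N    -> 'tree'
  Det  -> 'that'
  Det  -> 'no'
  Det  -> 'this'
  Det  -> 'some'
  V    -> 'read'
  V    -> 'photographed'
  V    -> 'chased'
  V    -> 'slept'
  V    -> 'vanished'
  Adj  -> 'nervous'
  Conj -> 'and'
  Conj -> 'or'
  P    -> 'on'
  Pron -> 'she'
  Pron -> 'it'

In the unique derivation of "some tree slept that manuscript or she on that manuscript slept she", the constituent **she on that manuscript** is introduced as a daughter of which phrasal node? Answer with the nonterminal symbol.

S
  S
    NP
      Det: some
      N: tree
    VP
      V: slept
      NP
        Det: that
        N: manuscript
  Conj: or
  S
    NP
      NP
        Pron: she
      PP
        P: on
        NP
          Det: that
          N: manuscript
    VP
      V: slept
      NP
        Pron: she
The span 'she on that manuscript' is the NP node built by NP → NP PP.
Its mother is the S built by S → NP VP.

S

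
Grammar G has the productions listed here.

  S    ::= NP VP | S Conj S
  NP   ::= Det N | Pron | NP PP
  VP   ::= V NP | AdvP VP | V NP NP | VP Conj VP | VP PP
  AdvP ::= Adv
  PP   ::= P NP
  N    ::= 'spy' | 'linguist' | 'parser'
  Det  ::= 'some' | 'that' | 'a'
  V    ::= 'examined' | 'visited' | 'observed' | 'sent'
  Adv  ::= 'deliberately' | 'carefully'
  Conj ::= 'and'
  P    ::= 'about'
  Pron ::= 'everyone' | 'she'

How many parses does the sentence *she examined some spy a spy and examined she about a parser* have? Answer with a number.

Two of the 3 distinct bracketings:
[S [NP [Pron she]] [VP [VP [V examined] [NP [Det some] [N spy]] [NP [Det a] [N spy]]] [Conj and] [VP [V examined] [NP [NP [Pron she]] [PP [P about] [NP [Det a] [N parser]]]]]]]
[S [NP [Pron she]] [VP [VP [V examined] [NP [Det some] [N spy]] [NP [Det a] [N spy]]] [Conj and] [VP [VP [V examined] [NP [Pron she]]] [PP [P about] [NP [Det a] [N parser]]]]]]
The difference turns on whether NP → NP PP is used at the relevant span, versus an alternative expansion of NP.

3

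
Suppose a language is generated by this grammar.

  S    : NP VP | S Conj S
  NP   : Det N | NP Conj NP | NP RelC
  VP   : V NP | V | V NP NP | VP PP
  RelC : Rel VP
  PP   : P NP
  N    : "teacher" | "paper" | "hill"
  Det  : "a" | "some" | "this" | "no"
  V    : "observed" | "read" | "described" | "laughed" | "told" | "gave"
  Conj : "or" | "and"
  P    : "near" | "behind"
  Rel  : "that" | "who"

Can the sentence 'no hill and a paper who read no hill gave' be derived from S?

[S [NP [NP [Det no] [N hill]] [Conj and] [NP [NP [Det a] [N paper]] [RelC [Rel who] [VP [V read] [NP [Det no] [N hill]]]]]] [VP [V gave]]]
Every word is introduced by a lexical rule and the phrasal rules combine the resulting categories into a single S.

Grammatical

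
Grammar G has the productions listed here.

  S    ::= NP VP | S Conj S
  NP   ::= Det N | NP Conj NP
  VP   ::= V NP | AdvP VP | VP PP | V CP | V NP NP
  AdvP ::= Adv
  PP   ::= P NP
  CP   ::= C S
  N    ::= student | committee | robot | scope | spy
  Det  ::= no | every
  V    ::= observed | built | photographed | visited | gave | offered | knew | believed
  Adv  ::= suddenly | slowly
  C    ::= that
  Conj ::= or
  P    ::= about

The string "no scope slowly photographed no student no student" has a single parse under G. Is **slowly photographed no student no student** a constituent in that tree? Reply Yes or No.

[S [NP [Det no] [N scope]] [VP [AdvP [Adv slowly]] [VP [V photographed] [NP [Det no] [N student]] [NP [Det no] [N student]]]]]
The words 'slowly photographed no student no student' are exhaustively dominated by a single VP node (built by VP → AdvP VP), so they form a constituent.

Yes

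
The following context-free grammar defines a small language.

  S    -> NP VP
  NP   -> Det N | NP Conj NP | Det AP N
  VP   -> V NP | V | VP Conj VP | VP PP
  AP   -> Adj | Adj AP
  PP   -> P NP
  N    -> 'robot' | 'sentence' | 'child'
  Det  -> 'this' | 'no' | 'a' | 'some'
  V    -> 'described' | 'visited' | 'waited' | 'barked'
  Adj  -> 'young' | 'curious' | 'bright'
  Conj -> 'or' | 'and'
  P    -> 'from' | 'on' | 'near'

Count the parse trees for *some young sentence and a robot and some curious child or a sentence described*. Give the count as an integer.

5

Two of the 5 distinct bracketings:
[S [NP [NP [Det some] [AP [Adj young]] [N sentence]] [Conj and] [NP [NP [Det a] [N robot]] [Conj and] [NP [NP [Det some] [AP [Adj curious]] [N child]] [Conj or] [NP [Det a] [N sentence]]]]] [VP [V described]]]
[S [NP [NP [Det some] [AP [Adj young]] [N sentence]] [Conj and] [NP [NP [NP [Det a] [N robot]] [Conj and] [NP [Det some] [AP [Adj curious]] [N child]]] [Conj or] [NP [Det a] [N sentence]]]] [VP [V described]]]
The trees differ in how a recursive rule is bracketed over the same span.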